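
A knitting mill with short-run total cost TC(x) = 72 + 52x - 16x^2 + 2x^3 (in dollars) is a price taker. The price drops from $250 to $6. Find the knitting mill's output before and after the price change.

MC = 52 - 32x + 6x^2; the shutdown threshold is min AVC = $20 (at x = 4).
At P = $250 ≥ min AVC, set P = MC on the rising branch: x = 9.
At P = $6 < min AVC = $20, price no longer covers variable cost at any output, so the firm shuts down: x = 0.

Output falls from 9 to 0 (the firm shuts down)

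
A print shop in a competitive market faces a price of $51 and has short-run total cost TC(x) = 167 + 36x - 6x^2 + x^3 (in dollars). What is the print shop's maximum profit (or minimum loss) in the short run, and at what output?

AVC = 36 - 6x + x^2 has its minimum $27 at x = 3; price $51 clears that bar, so the firm operates.
With MC = 36 - 12x + 3x^2, P = MC on the upward-sloping part at x* = 5.
TR = 51·5 = 255. TC = 167 + 155 = 322. Profit = 255 − 322 = -$67.
By producing, the firm covers all variable cost plus $100 of fixed cost; shutting down would lose the full $167.

Profit = -$67 at x = 5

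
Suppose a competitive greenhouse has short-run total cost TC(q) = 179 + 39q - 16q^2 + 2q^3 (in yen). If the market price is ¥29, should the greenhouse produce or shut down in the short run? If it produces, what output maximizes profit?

Variable cost is VC = 39q - 16q^2 + 2q^3, so AVC = VC/q = 39 - 16q + 2q^2 and MC = dTC/dq = 39 - 32q + 6q^2.
The AVC parabola has its vertex at q = 16/4 = 4, where AVC = 39 - 16·4 + 2·4^2 = ¥7.
P = ¥29 exceeds min AVC = ¥7, so the firm stays open.
Set P = MC: 29 = 39 - 32q + 6q^2 → 10 - 32q + 6q^2 = 0. The roots are q = 1/3 and q = 5; the profit-maximizing output is on the rising part of MC, so q* = 5.
Check: AVC at q = 5 is ¥9 ≤ P, so revenue covers variable cost.
Profit = P·q − TC = 29·5 − 224 = -¥79, a loss, but smaller than the ¥179 fixed cost the firm would lose by shutting down.

Produce at q = 5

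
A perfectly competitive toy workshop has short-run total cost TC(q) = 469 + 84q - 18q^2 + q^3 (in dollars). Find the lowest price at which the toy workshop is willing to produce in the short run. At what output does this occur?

The shutdown price is the minimum of AVC. VC = 84q - 18q^2 + q^3, so AVC = 84 - 18q + q^2.
At the minimum of AVC, MC = AVC. MC = 84 - 36q + 3q^2; setting MC = AVC gives 2q^2 - 18q = 0, so q = 9. min AVC = 3.
So the shutdown price is $3.

$3 per unit, at q = 9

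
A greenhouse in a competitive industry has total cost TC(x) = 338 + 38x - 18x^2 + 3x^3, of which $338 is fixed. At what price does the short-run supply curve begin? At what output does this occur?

$11 per unit, at x = 3

The firm shuts down when price falls below the minimum of average variable cost. AVC = VC/x = 38 - 18x + 3x^2.
At the minimum of AVC, MC = AVC. MC = 38 - 36x + 9x^2; setting MC = AVC gives 6x^2 - 18x = 0, so x = 3. min AVC = 11.
So the shutdown price is $11.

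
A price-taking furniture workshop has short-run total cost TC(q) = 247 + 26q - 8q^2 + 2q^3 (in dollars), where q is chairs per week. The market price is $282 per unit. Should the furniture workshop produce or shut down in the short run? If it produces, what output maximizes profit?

From TC, MC = TC'(q) = 26 - 16q + 6q^2 and AVC = VC/q = 26 - 8q + 2q^2.
AVC is minimized where dAVC/dq = -8 + 4q = 0, at q = 2; min AVC = 26 - 8·2 + 2·2^2 = $18.
Because $282 ≥ $18, revenue can cover variable cost; the firm operates.
Solving P = MC: -256 - 16q + 6q^2 = 0 ⇒ q = -16/3 or 8. On the upward-sloping branch, q* = 8.
Check: AVC at q = 8 is $90 ≤ P, so revenue covers variable cost.
Profit = P·q − TC = 282·8 − 967 = $1289.

Produce at q = 8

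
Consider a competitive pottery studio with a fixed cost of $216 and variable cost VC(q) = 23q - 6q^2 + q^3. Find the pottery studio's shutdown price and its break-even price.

Shutdown price = min AVC. AVC = 23 - 6q + q^2, with vertex at q = 3 and minimum $14.
ATC = 216/q + 23 - 6q + q^2. Setting dATC/dq = −216/q^2 − 6 + 2q = 0 gives q = 6 (since 2·6^3 − 6·6^2 = 216).
min ATC = 216/6 + 23 − 6·6 + 6^2 = $59. That is the break-even price.
Between these two prices the firm operates at a loss; above $59 it earns a profit.

Shutdown price = $14; break-even price = $59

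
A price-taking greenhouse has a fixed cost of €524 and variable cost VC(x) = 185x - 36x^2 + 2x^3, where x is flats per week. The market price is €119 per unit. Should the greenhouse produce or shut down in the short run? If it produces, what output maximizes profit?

From TC, MC = TC'(x) = 185 - 72x + 6x^2 and AVC = VC/x = 185 - 36x + 2x^2.
AVC is minimized where dAVC/dx = -36 + 4x = 0, at x = 9; min AVC = 185 - 36·9 + 2·9^2 = €23.
P = €119 exceeds min AVC = €23, so the firm stays open.
Solving P = MC: 66 - 72x + 6x^2 = 0 ⇒ x = 1 or 11. On the upward-sloping branch, x* = 11.
Check: AVC at x = 11 is €31 ≤ P, so revenue covers variable cost.
Profit = P·x − TC = 119·11 − 865 = €444.

Produce at x = 11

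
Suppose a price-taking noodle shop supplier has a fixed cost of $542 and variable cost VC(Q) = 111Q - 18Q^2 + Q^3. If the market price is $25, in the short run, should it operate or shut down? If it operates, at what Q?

Variable cost is VC = 111Q - 18Q^2 + Q^3, so AVC = VC/Q = 111 - 18Q + Q^2 and MC = dTC/dQ = 111 - 36Q + 3Q^2.
The AVC parabola has its vertex at Q = 18/2 = 9, where AVC = 111 - 18·9 + 9^2 = $30.
Since P = $25 < min AVC = $30, price fails to cover variable cost at any output.
Shutting down limits the loss to fixed cost, $542.

Shut down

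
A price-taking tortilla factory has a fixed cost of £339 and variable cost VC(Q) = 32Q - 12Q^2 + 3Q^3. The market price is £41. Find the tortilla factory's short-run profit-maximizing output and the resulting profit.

AVC = 32 - 12Q + 3Q^2; min AVC = £20 at Q = 2. Since P = £41 ≥ min AVC, the firm produces.
MC = 32 - 24Q + 9Q^2. Setting P = MC and taking the root on the rising branch gives Q* = 3.
TR = 41·3 = 123. TC = 339 + 69 = 408. Profit = 123 − 408 = -£285.
That loss of £285 beats the £339 the firm would lose by shutting down; producing recovers £54 of fixed cost.

Profit = -£285 at Q = 3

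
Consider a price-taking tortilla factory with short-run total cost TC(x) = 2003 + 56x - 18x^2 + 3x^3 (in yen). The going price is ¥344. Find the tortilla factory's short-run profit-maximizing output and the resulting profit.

Profit = -¥83 at x = 8

AVC = 56 - 18x + 3x^2 has its minimum ¥29 at x = 3; price ¥344 clears that bar, so the firm operates.
With MC = 56 - 36x + 9x^2, P = MC on the upward-sloping part at x* = 8.
TR = 344·8 = 2752. TC = 2003 + 832 = 2835. Profit = 2752 − 2835 = -¥83.
By producing, the firm covers all variable cost plus ¥1920 of fixed cost; shutting down would lose the full ¥2003.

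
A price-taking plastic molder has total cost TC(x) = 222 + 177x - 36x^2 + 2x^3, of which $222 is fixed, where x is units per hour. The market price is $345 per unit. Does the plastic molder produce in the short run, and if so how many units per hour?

Variable cost is VC = 177x - 36x^2 + 2x^3, so AVC = VC/x = 177 - 36x + 2x^2 and MC = dTC/dx = 177 - 72x + 6x^2.
AVC is minimized where dAVC/dx = -36 + 4x = 0, at x = 9; min AVC = 177 - 36·9 + 2·9^2 = $15.
P = $345 exceeds min AVC = $15, so the firm stays open.
Set P = MC: 345 = 177 - 72x + 6x^2 → -168 - 72x + 6x^2 = 0. The roots are x = -2 and x = 14; the profit-maximizing output is on the rising part of MC, so x* = 14.
Check: AVC at x = 14 is $65 ≤ P, so revenue covers variable cost.
Profit = P·x − TC = 345·14 − 1132 = $3698.

Produce at x = 14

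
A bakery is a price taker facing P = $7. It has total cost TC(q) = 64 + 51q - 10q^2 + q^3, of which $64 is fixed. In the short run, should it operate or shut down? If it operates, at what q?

Shut down

Strip out fixed cost: VC = 51q - 10q^2 + q^3. Then AVC = 51 - 10q + q^2 and MC = 51 - 20q + 3q^2.
AVC hits its minimum where MC = AVC, at q = 5, giving min AVC = 51 - 10·5 + 5^2 = $26.
With P < min AVC ($7 < $26), every unit sold adds to the loss.
The firm minimizes its loss by shutting down and losing only its fixed cost of $64.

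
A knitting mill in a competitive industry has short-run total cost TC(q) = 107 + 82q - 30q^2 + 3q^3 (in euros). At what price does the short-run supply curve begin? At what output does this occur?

€7 per unit, at q = 5

The shutdown price is the minimum of AVC. VC = 82q - 30q^2 + 3q^3, so AVC = 82 - 30q + 3q^2.
At the minimum of AVC, MC = AVC. MC = 82 - 60q + 9q^2; setting MC = AVC gives 6q^2 - 30q = 0, so q = 5. min AVC = 7.
So the shutdown price is €7.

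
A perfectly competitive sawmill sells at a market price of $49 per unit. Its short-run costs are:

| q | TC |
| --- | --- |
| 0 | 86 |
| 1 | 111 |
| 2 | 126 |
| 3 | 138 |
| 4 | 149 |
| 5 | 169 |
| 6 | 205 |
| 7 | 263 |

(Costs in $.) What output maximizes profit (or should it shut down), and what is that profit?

Compute π = P·q − TC at each output: q=0: -86; q=1: -62; q=2: -28; q=3: 9; q=4: 47; q=5: 76; q=6: 89; q=7: 80.
Profit is maximized at q = 6. AVC there is 119/6 = $19.83 ≤ P, so producing beats shutting down (which would give -$86).

q = 6; profit = $89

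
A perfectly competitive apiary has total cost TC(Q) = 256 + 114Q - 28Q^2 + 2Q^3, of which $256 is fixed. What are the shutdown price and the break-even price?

Shutdown price = min AVC. AVC = 114 - 28Q + 2Q^2, with vertex at Q = 7 and minimum $16.
ATC = 256/Q + 114 - 28Q + 2Q^2. Setting dATC/dQ = −256/Q^2 − 28 + 4Q = 0 gives Q = 8 (since 4·8^3 − 28·8^2 = 256).
min ATC = 256/8 + 114 − 28·8 + 2·8^2 = $50. That is the break-even price.
For $16 ≤ P < $50 the firm produces at a loss; below $16 it shuts down.

Shutdown price = $16; break-even price = $50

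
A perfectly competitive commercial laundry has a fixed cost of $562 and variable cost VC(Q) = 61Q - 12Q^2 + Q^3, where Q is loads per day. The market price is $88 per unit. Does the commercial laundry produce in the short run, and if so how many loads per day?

Variable cost is VC = 61Q - 12Q^2 + Q^3, so AVC = VC/Q = 61 - 12Q + Q^2 and MC = dTC/dQ = 61 - 24Q + 3Q^2.
AVC hits its minimum where MC = AVC, at Q = 6, giving min AVC = 61 - 12·6 + 6^2 = $25.
P = $88 exceeds min AVC = $25, so the firm stays open.
Solving P = MC: -27 - 24Q + 3Q^2 = 0 ⇒ Q = -1 or 9. On the upward-sloping branch, Q* = 9.
Check: AVC at Q = 9 is $34 ≤ P, so revenue covers variable cost.
Profit = P·Q − TC = 88·9 − 868 = -$76, a loss, but smaller than the $562 fixed cost the firm would lose by shutting down.

Produce at Q = 9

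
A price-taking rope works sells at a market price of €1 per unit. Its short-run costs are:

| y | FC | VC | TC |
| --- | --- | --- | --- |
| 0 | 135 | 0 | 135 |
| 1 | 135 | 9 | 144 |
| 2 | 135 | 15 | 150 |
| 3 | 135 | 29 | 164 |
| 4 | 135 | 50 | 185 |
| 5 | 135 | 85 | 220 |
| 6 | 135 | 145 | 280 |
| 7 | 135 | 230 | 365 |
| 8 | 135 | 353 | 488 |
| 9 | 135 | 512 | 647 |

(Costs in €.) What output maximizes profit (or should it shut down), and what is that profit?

Compute π = P·y − TC at each output: y=0: -135; y=1: -143; y=2: -148; y=3: -161; y=4: -181; y=5: -215; y=6: -274; y=7: -358; y=8: -480; y=9: -638.
Profit is highest at y = 0. Equivalently, the lowest AVC in the table is 15/2 ≈ €7.50 at y = 2, and P = €1 falls below it — price never covers variable cost, so the firm shuts down and loses only its fixed cost.

y = 0 (shut down); profit = -€135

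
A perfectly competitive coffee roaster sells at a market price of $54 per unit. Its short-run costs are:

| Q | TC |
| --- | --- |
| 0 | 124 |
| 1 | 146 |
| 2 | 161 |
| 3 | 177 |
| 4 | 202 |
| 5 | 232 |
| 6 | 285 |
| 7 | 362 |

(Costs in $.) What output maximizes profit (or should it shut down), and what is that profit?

Tabulate TR − TC: Q=0: -124; Q=1: -92; Q=2: -53; Q=3: -15; Q=4: 14; Q=5: 38; Q=6: 39; Q=7: 16.
Profit is maximized at Q = 6. AVC there is 161/6 = $26.83 ≤ P, so producing beats shutting down (which would give -$124).

Q = 6; profit = $39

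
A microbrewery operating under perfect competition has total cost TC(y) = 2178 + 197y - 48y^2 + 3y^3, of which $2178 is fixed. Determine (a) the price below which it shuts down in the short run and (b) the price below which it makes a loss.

Shutdown price = $5; break-even price = $230

AVC = 197 - 48y + 3y^2; minimized at y = 8, giving min AVC = $5. That is the shutdown price.
ATC = 2178/y + 197 - 48y + 3y^2. Setting dATC/dy = −2178/y^2 − 48 + 6y = 0 gives y = 11 (since 6·11^3 − 48·11^2 = 2178).
min ATC = 2178/11 + 197 − 48·11 + 3·11^2 = $230. That is the break-even price.
Between these two prices the firm operates at a loss; above $230 it earns a profit.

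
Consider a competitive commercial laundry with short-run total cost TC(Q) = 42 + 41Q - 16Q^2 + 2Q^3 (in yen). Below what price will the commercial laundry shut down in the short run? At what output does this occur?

The shutdown price is the minimum of AVC. VC = 41Q - 16Q^2 + 2Q^3, so AVC = 41 - 16Q + 2Q^2.
At the minimum of AVC, MC = AVC. MC = 41 - 32Q + 6Q^2; setting MC = AVC gives 4Q^2 - 16Q = 0, so Q = 4. min AVC = 9.
So the shutdown price is ¥9.

¥9 per unit, at Q = 4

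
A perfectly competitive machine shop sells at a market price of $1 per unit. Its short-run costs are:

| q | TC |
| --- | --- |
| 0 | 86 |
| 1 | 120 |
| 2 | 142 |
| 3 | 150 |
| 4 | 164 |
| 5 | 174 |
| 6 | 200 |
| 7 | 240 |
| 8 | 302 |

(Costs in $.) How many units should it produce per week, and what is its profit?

Tabulate TR − TC: q=0: -86; q=1: -119; q=2: -140; q=3: -147; q=4: -160; q=5: -169; q=6: -194; q=7: -233; q=8: -294.
Profit is highest at q = 0. Equivalently, the lowest AVC in the table is 88/5 ≈ $17.60 at q = 5, and P = $1 falls below it — price never covers variable cost, so the firm shuts down and loses only its fixed cost.

q = 0 (shut down); profit = -$86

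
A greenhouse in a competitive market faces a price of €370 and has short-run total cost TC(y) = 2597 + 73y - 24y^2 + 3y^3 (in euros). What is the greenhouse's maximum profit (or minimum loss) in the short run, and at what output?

Profit = -€167 at y = 9

AVC = 73 - 24y + 3y^2 has its minimum €25 at y = 4; price €370 clears that bar, so the firm operates.
With MC = 73 - 48y + 9y^2, P = MC on the upward-sloping part at y* = 9.
TR = 370·9 = 3330. TC = 2597 + 900 = 3497. Profit = 3330 − 3497 = -€167.
By producing, the firm covers all variable cost plus €2430 of fixed cost; shutting down would lose the full €2597.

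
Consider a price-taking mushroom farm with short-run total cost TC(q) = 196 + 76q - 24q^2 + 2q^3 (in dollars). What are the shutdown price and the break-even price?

AVC = 76 - 24q + 2q^2; minimized at q = 6, giving min AVC = $4. That is the shutdown price.
ATC = 196/q + 76 - 24q + 2q^2. Setting dATC/dq = −196/q^2 − 24 + 4q = 0 gives q = 7 (since 4·7^3 − 24·7^2 = 196).
min ATC = 196/7 + 76 − 24·7 + 2·7^2 = $34. That is the break-even price.
For $4 ≤ P < $34 the firm produces at a loss; below $4 it shuts down.

Shutdown price = $4; break-even price = $34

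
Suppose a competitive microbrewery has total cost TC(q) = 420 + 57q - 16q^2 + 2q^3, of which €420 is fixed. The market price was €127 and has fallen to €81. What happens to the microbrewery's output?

Output falls from 7 to 6

MC = 57 - 32q + 6q^2; the shutdown threshold is min AVC = €25 (at q = 4).
At P = €127 ≥ min AVC, set P = MC on the rising branch: q = 7.
At P = €81 ≥ min AVC, set P = MC: q = 6. The firm stays open but cuts output.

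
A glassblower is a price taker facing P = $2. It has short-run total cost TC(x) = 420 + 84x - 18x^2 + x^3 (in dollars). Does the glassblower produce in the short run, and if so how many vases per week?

Strip out fixed cost: VC = 84x - 18x^2 + x^3. Then AVC = 84 - 18x + x^2 and MC = 84 - 36x + 3x^2.
AVC hits its minimum where MC = AVC, at x = 9, giving min AVC = 84 - 18·9 + 9^2 = $3.
Since P = $2 < min AVC = $3, price fails to cover variable cost at any output.
Best response: produce nothing and absorb the $420 fixed cost.

Shut down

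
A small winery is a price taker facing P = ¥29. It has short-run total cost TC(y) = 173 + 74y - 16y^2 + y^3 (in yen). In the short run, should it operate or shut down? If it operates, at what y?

Variable cost is VC = 74y - 16y^2 + y^3, so AVC = VC/y = 74 - 16y + y^2 and MC = dTC/dy = 74 - 32y + 3y^2.
AVC is minimized where dAVC/dy = -16 + 2y = 0, at y = 8; min AVC = 74 - 16·8 + 8^2 = ¥10.
P = ¥29 exceeds min AVC = ¥10, so the firm stays open.
P = MC gives 45 - 32y + 3y^2 = 0, with roots 5/3 and 9. Take the larger (rising MC): y* = 9.
Check: AVC at y = 9 is ¥11 ≤ P, so revenue covers variable cost.
Profit = P·y − TC = 29·9 − 272 = -¥11, a loss, but smaller than the ¥173 fixed cost the firm would lose by shutting down.

Produce at y = 9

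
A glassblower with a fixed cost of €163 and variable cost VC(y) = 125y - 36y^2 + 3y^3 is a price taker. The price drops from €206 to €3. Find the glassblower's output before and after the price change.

AVC = 125 - 36y + 3y^2, minimized at y = 6 where min AVC = €17. MC = 125 - 72y + 9y^2.
With P = €206 above the shutdown price, P = MC gives y = 9.
At P = €3 < min AVC = €17, price no longer covers variable cost at any output, so the firm shuts down: y = 0.

Output falls from 9 to 0 (the firm shuts down)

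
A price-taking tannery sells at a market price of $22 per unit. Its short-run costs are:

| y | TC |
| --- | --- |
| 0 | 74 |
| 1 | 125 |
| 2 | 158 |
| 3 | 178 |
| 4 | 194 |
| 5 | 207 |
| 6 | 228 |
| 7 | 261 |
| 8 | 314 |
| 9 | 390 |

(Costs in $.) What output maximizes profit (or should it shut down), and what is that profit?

Tabulate TR − TC: y=0: -74; y=1: -103; y=2: -114; y=3: -112; y=4: -106; y=5: -97; y=6: -96; y=7: -107; y=8: -138; y=9: -192.
Profit is highest at y = 0. Equivalently, the lowest AVC in the table is 154/6 ≈ $25.67 at y = 6, and P = $22 falls below it — price never covers variable cost, so the firm shuts down and loses only its fixed cost.

y = 0 (shut down); profit = -$74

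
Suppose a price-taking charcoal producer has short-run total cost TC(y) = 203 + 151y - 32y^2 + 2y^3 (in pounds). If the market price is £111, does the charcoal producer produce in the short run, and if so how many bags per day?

Produce at y = 10

Strip out fixed cost: VC = 151y - 32y^2 + 2y^3. Then AVC = 151 - 32y + 2y^2 and MC = 151 - 64y + 6y^2.
AVC is minimized where dAVC/dy = -32 + 4y = 0, at y = 8; min AVC = 151 - 32·8 + 2·8^2 = £23.
Because £111 ≥ £23, revenue can cover variable cost; the firm operates.
P = MC gives 40 - 64y + 6y^2 = 0, with roots 2/3 and 10. Take the larger (rising MC): y* = 10.
Check: AVC at y = 10 is £31 ≤ P, so revenue covers variable cost.
Profit = P·y − TC = 111·10 − 513 = £597.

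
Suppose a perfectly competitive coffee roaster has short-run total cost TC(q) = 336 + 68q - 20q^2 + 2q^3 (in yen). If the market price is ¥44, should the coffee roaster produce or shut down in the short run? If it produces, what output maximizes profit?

Produce at q = 6

Variable cost is VC = 68q - 20q^2 + 2q^3, so AVC = VC/q = 68 - 20q + 2q^2 and MC = dTC/dq = 68 - 40q + 6q^2.
AVC is minimized where dAVC/dq = -20 + 4q = 0, at q = 5; min AVC = 68 - 20·5 + 2·5^2 = ¥18.
Since P = ¥44 ≥ min AVC = ¥18, price covers variable cost and the firm should produce.
Solving P = MC: 24 - 40q + 6q^2 = 0 ⇒ q = 2/3 or 6. On the upward-sloping branch, q* = 6.
Check: AVC at q = 6 is ¥20 ≤ P, so revenue covers variable cost.
Profit = P·q − TC = 44·6 − 456 = -¥192, a loss, but smaller than the ¥336 fixed cost the firm would lose by shutting down.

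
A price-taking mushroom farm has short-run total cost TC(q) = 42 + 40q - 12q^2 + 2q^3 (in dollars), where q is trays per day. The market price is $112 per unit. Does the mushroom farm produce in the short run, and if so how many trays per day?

Produce at q = 6

Variable cost is VC = 40q - 12q^2 + 2q^3, so AVC = VC/q = 40 - 12q + 2q^2 and MC = dTC/dq = 40 - 24q + 6q^2.
AVC hits its minimum where MC = AVC, at q = 3, giving min AVC = 40 - 12·3 + 2·3^2 = $22.
Since P = $112 ≥ min AVC = $22, price covers variable cost and the firm should produce.
P = MC gives -72 - 24q + 6q^2 = 0, with roots -2 and 6. Take the larger (rising MC): q* = 6.
Check: AVC at q = 6 is $40 ≤ P, so revenue covers variable cost.
Profit = P·q − TC = 112·6 − 282 = $390.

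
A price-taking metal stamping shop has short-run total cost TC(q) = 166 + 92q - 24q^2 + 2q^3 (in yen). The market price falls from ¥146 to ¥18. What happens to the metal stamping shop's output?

MC = 92 - 48q + 6q^2; the shutdown threshold is min AVC = ¥20 (at q = 6).
At P = ¥146 ≥ min AVC, set P = MC on the rising branch: q = 9.
At P = ¥18 < min AVC = ¥20, price no longer covers variable cost at any output, so the firm shuts down: q = 0.

Output falls from 9 to 0 (the firm shuts down)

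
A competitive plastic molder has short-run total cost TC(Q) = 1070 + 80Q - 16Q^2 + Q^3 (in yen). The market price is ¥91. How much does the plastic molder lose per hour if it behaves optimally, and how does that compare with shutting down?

Profit = -¥344 at Q = 11

AVC = 80 - 16Q + Q^2 has its minimum ¥16 at Q = 8; price ¥91 clears that bar, so the firm operates.
MC = 80 - 32Q + 3Q^2. Setting P = MC and taking the root on the rising branch gives Q* = 11.
TR = 91·11 = 1001. TC = 1070 + 275 = 1345. Profit = 1001 − 1345 = -¥344.
That loss of ¥344 beats the ¥1070 the firm would lose by shutting down; producing recovers ¥726 of fixed cost.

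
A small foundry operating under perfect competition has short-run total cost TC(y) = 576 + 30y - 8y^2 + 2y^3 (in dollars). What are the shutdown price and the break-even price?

Shutdown price = min AVC. AVC = 30 - 8y + 2y^2, with vertex at y = 2 and minimum $22.
ATC = 576/y + 30 - 8y + 2y^2. Setting dATC/dy = −576/y^2 − 8 + 4y = 0 gives y = 6 (since 4·6^3 − 8·6^2 = 576).
min ATC = 576/6 + 30 − 8·6 + 2·6^2 = $150. That is the break-even price.
Between these two prices the firm operates at a loss; above $150 it earns a profit.

Shutdown price = $22; break-even price = $150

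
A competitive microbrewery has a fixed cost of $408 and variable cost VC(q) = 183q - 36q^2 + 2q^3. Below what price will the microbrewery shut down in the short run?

The firm shuts down when price falls below the minimum of average variable cost. AVC = VC/q = 183 - 36q + 2q^2.
dAVC/dq = -36 + 4q = 0 gives q = 9. min AVC = 183 - 36·9 + 2·9^2 = 21.
For P < $21 the firm produces nothing.

$21 per unit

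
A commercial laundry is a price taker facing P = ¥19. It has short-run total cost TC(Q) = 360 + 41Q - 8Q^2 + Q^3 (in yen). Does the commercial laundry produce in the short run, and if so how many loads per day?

Shut down

Strip out fixed cost: VC = 41Q - 8Q^2 + Q^3. Then AVC = 41 - 8Q + Q^2 and MC = 41 - 16Q + 3Q^2.
AVC hits its minimum where MC = AVC, at Q = 4, giving min AVC = 41 - 8·4 + 4^2 = ¥25.
Since P = ¥19 < min AVC = ¥25, price fails to cover variable cost at any output.
Best response: produce nothing and absorb the ¥360 fixed cost.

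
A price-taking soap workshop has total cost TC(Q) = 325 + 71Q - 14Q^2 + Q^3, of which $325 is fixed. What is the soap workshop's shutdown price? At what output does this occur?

Short-run supply begins at min AVC. From VC = 71Q - 14Q^2 + Q^3, AVC = 71 - 14Q + Q^2.
At the minimum of AVC, MC = AVC. MC = 71 - 28Q + 3Q^2; setting MC = AVC gives 2Q^2 - 14Q = 0, so Q = 7. min AVC = 22.
So the shutdown price is $22.

$22 per unit, at Q = 7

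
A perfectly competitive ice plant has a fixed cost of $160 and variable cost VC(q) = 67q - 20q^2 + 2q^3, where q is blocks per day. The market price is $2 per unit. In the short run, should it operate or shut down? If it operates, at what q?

Shut down

Strip out fixed cost: VC = 67q - 20q^2 + 2q^3. Then AVC = 67 - 20q + 2q^2 and MC = 67 - 40q + 6q^2.
The AVC parabola has its vertex at q = 20/4 = 5, where AVC = 67 - 20·5 + 2·5^2 = $17.
With P < min AVC ($2 < $17), every unit sold adds to the loss.
Shutting down limits the loss to fixed cost, $160.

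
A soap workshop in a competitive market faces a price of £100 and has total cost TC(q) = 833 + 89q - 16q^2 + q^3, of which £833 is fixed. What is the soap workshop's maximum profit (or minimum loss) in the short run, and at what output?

Profit = -£107 at q = 11

AVC = 89 - 16q + q^2 has its minimum £25 at q = 8; price £100 clears that bar, so the firm operates.
MC = 89 - 32q + 3q^2. Setting P = MC and taking the root on the rising branch gives q* = 11.
TR = 100·11 = 1100. TC = 833 + 374 = 1207. Profit = 1100 − 1207 = -£107.
By producing, the firm covers all variable cost plus £726 of fixed cost; shutting down would lose the full £833.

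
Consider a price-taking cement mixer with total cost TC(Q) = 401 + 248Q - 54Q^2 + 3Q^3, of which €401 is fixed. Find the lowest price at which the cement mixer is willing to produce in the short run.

€5 per unit

The firm shuts down when price falls below the minimum of average variable cost. AVC = VC/Q = 248 - 54Q + 3Q^2.
At the minimum of AVC, MC = AVC. MC = 248 - 108Q + 9Q^2; setting MC = AVC gives 6Q^2 - 54Q = 0, so Q = 9. min AVC = 5.
The firm shuts down for any P below €5.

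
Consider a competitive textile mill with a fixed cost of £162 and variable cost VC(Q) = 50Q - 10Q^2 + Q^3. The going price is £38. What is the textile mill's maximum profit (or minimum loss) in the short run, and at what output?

AVC = 50 - 10Q + Q^2 has its minimum £25 at Q = 5; price £38 clears that bar, so the firm operates.
MC = 50 - 20Q + 3Q^2. Setting P = MC and taking the root on the rising branch gives Q* = 6.
TR = 38·6 = 228. TC = 162 + 156 = 318. Profit = 228 − 318 = -£90.
Shutting down would mean losing the fixed cost of £162, so operating at a loss of £90 is better by £72.

Profit = -£90 at Q = 6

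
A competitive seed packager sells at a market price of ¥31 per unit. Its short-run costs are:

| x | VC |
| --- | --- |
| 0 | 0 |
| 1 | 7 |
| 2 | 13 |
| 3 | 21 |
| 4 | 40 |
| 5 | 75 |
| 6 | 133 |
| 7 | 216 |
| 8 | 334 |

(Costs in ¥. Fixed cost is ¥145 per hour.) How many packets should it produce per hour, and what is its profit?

Profit at each row (π = 31x − TC): x=0: -145; x=1: -121; x=2: -96; x=3: -73; x=4: -61; x=5: -65; x=6: -92; x=7: -144; x=8: -231.
Profit is maximized at x = 4. AVC there is 40/4 = ¥10 ≤ P, so producing beats shutting down (which would give -¥145).

x = 4; profit = -¥61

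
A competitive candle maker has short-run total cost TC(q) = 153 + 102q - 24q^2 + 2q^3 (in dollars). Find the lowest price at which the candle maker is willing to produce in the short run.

$30 per unit

The firm shuts down when price falls below the minimum of average variable cost. AVC = VC/q = 102 - 24q + 2q^2.
At the minimum of AVC, MC = AVC. MC = 102 - 48q + 6q^2; setting MC = AVC gives 4q^2 - 24q = 0, so q = 6. min AVC = 30.
For P < $30 the firm produces nothing.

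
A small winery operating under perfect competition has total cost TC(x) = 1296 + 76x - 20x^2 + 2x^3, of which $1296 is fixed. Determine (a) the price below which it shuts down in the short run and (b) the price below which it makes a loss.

AVC = 76 - 20x + 2x^2; minimized at x = 5, giving min AVC = $26. That is the shutdown price.
ATC = 1296/x + 76 - 20x + 2x^2. Setting dATC/dx = −1296/x^2 − 20 + 4x = 0 gives x = 9 (since 4·9^3 − 20·9^2 = 1296).
min ATC = 1296/9 + 76 − 20·9 + 2·9^2 = $202. That is the break-even price.
Between these two prices the firm operates at a loss; above $202 it earns a profit.

Shutdown price = $26; break-even price = $202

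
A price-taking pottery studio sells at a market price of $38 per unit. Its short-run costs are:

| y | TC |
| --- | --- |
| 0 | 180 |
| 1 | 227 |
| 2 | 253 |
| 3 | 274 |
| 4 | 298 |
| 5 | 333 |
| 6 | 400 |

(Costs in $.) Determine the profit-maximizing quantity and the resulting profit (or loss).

y = 5; profit = -$143

Profit at each row (π = 38y − TC): y=0: -180; y=1: -189; y=2: -177; y=3: -160; y=4: -146; y=5: -143; y=6: -172.
Profit is maximized at y = 5. AVC there is 153/5 = $30.60 ≤ P, so producing beats shutting down (which would give -$180).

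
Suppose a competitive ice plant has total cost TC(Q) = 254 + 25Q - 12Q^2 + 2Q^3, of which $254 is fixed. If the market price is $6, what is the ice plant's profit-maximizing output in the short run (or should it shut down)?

Shut down

Variable cost is VC = 25Q - 12Q^2 + 2Q^3, so AVC = VC/Q = 25 - 12Q + 2Q^2 and MC = dTC/dQ = 25 - 24Q + 6Q^2.
The AVC parabola has its vertex at Q = 12/4 = 3, where AVC = 25 - 12·3 + 2·3^2 = $7.
Since P = $6 < min AVC = $7, price fails to cover variable cost at any output.
Best response: produce nothing and absorb the $254 fixed cost.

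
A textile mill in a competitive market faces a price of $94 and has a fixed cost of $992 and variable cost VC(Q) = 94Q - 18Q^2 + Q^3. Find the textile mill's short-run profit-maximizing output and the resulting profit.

Profit = -$128 at Q = 12

AVC = 94 - 18Q + Q^2; min AVC = $13 at Q = 9. Since P = $94 ≥ min AVC, the firm produces.
MC = 94 - 36Q + 3Q^2. Setting P = MC and taking the root on the rising branch gives Q* = 12.
TR = 94·12 = 1128. TC = 992 + 264 = 1256. Profit = 1128 − 1256 = -$128.
That loss of $128 beats the $992 the firm would lose by shutting down; producing recovers $864 of fixed cost.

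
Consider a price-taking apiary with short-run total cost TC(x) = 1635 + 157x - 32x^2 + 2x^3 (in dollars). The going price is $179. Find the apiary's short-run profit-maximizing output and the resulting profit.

AVC = 157 - 32x + 2x^2 has its minimum $29 at x = 8; price $179 clears that bar, so the firm operates.
With MC = 157 - 64x + 6x^2, P = MC on the upward-sloping part at x* = 11.
TR = 179·11 = 1969. TC = 1635 + 517 = 2152. Profit = 1969 − 2152 = -$183.
Shutting down would mean losing the fixed cost of $1635, so operating at a loss of $183 is better by $1452.

Profit = -$183 at x = 11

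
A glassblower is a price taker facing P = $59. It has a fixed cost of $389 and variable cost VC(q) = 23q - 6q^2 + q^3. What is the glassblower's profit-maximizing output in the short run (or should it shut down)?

Produce at q = 6

From TC, MC = TC'(q) = 23 - 12q + 3q^2 and AVC = VC/q = 23 - 6q + q^2.
The AVC parabola has its vertex at q = 6/2 = 3, where AVC = 23 - 6·3 + 3^2 = $14.
Since P = $59 ≥ min AVC = $14, price covers variable cost and the firm should produce.
P = MC gives -36 - 12q + 3q^2 = 0, with roots -2 and 6. Take the larger (rising MC): q* = 6.
Check: AVC at q = 6 is $23 ≤ P, so revenue covers variable cost.
Profit = P·q − TC = 59·6 − 527 = -$173, a loss, but smaller than the $389 fixed cost the firm would lose by shutting down.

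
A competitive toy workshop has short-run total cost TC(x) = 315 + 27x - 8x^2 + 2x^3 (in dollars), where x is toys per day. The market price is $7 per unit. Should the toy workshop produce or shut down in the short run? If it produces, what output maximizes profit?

Shut down

Strip out fixed cost: VC = 27x - 8x^2 + 2x^3. Then AVC = 27 - 8x + 2x^2 and MC = 27 - 16x + 6x^2.
The AVC parabola has its vertex at x = 8/4 = 2, where AVC = 27 - 8·2 + 2·2^2 = $19.
P = $7 lies below min AVC = $19; no output level covers variable cost.
Shutting down limits the loss to fixed cost, $315.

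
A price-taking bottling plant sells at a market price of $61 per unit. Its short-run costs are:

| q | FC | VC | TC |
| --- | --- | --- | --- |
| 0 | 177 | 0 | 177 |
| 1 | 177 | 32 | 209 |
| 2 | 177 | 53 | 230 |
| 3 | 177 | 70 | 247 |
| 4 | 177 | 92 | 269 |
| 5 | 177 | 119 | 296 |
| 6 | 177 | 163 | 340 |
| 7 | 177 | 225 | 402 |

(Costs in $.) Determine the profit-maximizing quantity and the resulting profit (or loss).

q = 6; profit = $26

Tabulate TR − TC: q=0: -177; q=1: -148; q=2: -108; q=3: -64; q=4: -25; q=5: 9; q=6: 26; q=7: 25.
Profit is maximized at q = 6. AVC there is 163/6 = $27.17 ≤ P, so producing beats shutting down (which would give -$177).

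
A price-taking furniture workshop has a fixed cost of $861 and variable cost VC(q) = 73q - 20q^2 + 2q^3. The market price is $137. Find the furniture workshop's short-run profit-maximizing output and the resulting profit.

AVC = 73 - 20q + 2q^2; min AVC = $23 at q = 5. Since P = $137 ≥ min AVC, the firm produces.
With MC = 73 - 40q + 6q^2, P = MC on the upward-sloping part at q* = 8.
TR = 137·8 = 1096. TC = 861 + 328 = 1189. Profit = 1096 − 1189 = -$93.
Shutting down would mean losing the fixed cost of $861, so operating at a loss of $93 is better by $768.

Profit = -$93 at q = 8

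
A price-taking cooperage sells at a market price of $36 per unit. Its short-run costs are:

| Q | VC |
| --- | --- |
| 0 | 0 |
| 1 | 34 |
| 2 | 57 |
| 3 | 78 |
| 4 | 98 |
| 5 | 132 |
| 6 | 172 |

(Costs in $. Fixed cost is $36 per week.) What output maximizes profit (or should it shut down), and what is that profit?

Q = 5; profit = $12

Compute π = P·Q − TC at each output: Q=0: -36; Q=1: -34; Q=2: -21; Q=3: -6; Q=4: 10; Q=5: 12; Q=6: 8.
Profit is maximized at Q = 5. AVC there is 132/5 = $26.40 ≤ P, so producing beats shutting down (which would give -$36).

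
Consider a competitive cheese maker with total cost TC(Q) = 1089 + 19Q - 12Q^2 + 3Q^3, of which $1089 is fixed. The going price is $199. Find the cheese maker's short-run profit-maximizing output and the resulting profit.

AVC = 19 - 12Q + 3Q^2; min AVC = $7 at Q = 2. Since P = $199 ≥ min AVC, the firm produces.
MC = 19 - 24Q + 9Q^2. Setting P = MC and taking the root on the rising branch gives Q* = 6.
TR = 199·6 = 1194. TC = 1089 + 330 = 1419. Profit = 1194 − 1419 = -$225.
Shutting down would mean losing the fixed cost of $1089, so operating at a loss of $225 is better by $864.

Profit = -$225 at Q = 6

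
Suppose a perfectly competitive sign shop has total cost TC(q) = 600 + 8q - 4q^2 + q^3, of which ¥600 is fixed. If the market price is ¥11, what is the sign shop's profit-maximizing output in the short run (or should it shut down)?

Produce at q = 3

Strip out fixed cost: VC = 8q - 4q^2 + q^3. Then AVC = 8 - 4q + q^2 and MC = 8 - 8q + 3q^2.
AVC is minimized where dAVC/dq = -4 + 2q = 0, at q = 2; min AVC = 8 - 4·2 + 2^2 = ¥4.
Because ¥11 ≥ ¥4, revenue can cover variable cost; the firm operates.
Solving P = MC: -3 - 8q + 3q^2 = 0 ⇒ q = -1/3 or 3. On the upward-sloping branch, q* = 3.
Check: AVC at q = 3 is ¥5 ≤ P, so revenue covers variable cost.
Profit = P·q − TC = 11·3 − 615 = -¥582, a loss, but smaller than the ¥600 fixed cost the firm would lose by shutting down.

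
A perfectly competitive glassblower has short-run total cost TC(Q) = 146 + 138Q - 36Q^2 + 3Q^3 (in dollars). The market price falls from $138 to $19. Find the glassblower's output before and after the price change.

AVC = 138 - 36Q + 3Q^2, minimized at Q = 6 where min AVC = $30. MC = 138 - 72Q + 9Q^2.
At P = $138 ≥ min AVC, set P = MC on the rising branch: Q = 8.
At P = $19 < min AVC = $30, price no longer covers variable cost at any output, so the firm shuts down: Q = 0.

Output falls from 8 to 0 (the firm shuts down)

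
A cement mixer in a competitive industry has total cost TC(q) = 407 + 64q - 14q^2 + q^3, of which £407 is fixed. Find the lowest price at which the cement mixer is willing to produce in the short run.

£15 per unit

Short-run supply begins at min AVC. From VC = 64q - 14q^2 + q^3, AVC = 64 - 14q + q^2.
At the minimum of AVC, MC = AVC. MC = 64 - 28q + 3q^2; setting MC = AVC gives 2q^2 - 14q = 0, so q = 7. min AVC = 15.
The firm shuts down for any P below £15.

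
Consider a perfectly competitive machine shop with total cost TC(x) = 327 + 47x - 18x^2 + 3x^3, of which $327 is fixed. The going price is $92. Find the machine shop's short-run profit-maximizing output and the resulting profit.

AVC = 47 - 18x + 3x^2 has its minimum $20 at x = 3; price $92 clears that bar, so the firm operates.
MC = 47 - 36x + 9x^2. Setting P = MC and taking the root on the rising branch gives x* = 5.
TR = 92·5 = 460. TC = 327 + 160 = 487. Profit = 460 − 487 = -$27.
By producing, the firm covers all variable cost plus $300 of fixed cost; shutting down would lose the full $327.

Profit = -$27 at x = 5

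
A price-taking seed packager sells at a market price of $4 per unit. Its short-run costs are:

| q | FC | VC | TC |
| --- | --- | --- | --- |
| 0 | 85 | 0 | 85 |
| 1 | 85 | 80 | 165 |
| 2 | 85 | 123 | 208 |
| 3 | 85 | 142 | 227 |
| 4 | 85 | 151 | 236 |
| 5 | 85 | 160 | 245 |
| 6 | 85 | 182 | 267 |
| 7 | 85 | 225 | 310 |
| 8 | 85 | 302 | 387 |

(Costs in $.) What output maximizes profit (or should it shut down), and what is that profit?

Compute π = P·q − TC at each output: q=0: -85; q=1: -161; q=2: -200; q=3: -215; q=4: -220; q=5: -225; q=6: -243; q=7: -282; q=8: -355.
Profit is highest at q = 0. Equivalently, the lowest AVC in the table is 182/6 ≈ $30.33 at q = 6, and P = $4 falls below it — price never covers variable cost, so the firm shuts down and loses only its fixed cost.

q = 0 (shut down); profit = -$85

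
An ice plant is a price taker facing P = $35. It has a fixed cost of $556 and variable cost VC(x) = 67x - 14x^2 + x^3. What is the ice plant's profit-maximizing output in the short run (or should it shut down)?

Strip out fixed cost: VC = 67x - 14x^2 + x^3. Then AVC = 67 - 14x + x^2 and MC = 67 - 28x + 3x^2.
AVC hits its minimum where MC = AVC, at x = 7, giving min AVC = 67 - 14·7 + 7^2 = $18.
Because $35 ≥ $18, revenue can cover variable cost; the firm operates.
P = MC gives 32 - 28x + 3x^2 = 0, with roots 4/3 and 8. Take the larger (rising MC): x* = 8.
Check: AVC at x = 8 is $19 ≤ P, so revenue covers variable cost.
Profit = P·x − TC = 35·8 − 708 = -$428, a loss, but smaller than the $556 fixed cost the firm would lose by shutting down.

Produce at x = 8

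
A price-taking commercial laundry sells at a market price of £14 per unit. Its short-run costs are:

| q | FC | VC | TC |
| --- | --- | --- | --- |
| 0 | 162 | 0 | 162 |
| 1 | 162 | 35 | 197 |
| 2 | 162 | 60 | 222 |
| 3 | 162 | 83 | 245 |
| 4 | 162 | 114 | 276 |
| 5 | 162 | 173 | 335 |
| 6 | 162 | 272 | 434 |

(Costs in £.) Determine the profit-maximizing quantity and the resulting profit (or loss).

q = 0 (shut down); profit = -£162

Profit at each row (π = 14q − TC): q=0: -162; q=1: -183; q=2: -194; q=3: -203; q=4: -220; q=5: -265; q=6: -350.
Profit is highest at q = 0. Equivalently, the lowest AVC in the table is 83/3 ≈ £27.67 at q = 3, and P = £14 falls below it — price never covers variable cost, so the firm shuts down and loses only its fixed cost.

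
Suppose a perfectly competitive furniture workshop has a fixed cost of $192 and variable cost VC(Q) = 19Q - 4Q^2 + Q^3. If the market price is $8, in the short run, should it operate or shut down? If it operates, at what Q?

Variable cost is VC = 19Q - 4Q^2 + Q^3, so AVC = VC/Q = 19 - 4Q + Q^2 and MC = dTC/dQ = 19 - 8Q + 3Q^2.
AVC is minimized where dAVC/dQ = -4 + 2Q = 0, at Q = 2; min AVC = 19 - 4·2 + 2^2 = $15.
P = $8 lies below min AVC = $15; no output level covers variable cost.
The firm minimizes its loss by shutting down and losing only its fixed cost of $192.

Shut down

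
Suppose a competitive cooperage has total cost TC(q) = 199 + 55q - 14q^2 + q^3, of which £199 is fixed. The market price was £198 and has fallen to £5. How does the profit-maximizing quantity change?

AVC = 55 - 14q + q^2, minimized at q = 7 where min AVC = £6. MC = 55 - 28q + 3q^2.
At P = £198 ≥ min AVC, set P = MC on the rising branch: q = 13.
At P = £5 < min AVC = £6, price no longer covers variable cost at any output, so the firm shuts down: q = 0.

Output falls from 13 to 0 (the firm shuts down)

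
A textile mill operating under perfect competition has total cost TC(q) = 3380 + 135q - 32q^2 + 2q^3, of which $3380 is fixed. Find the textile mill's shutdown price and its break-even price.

AVC = 135 - 32q + 2q^2; minimized at q = 8, giving min AVC = $7. That is the shutdown price.
ATC = 3380/q + 135 - 32q + 2q^2. Setting dATC/dq = −3380/q^2 − 32 + 4q = 0 gives q = 13 (since 4·13^3 − 32·13^2 = 3380).
min ATC = 3380/13 + 135 − 32·13 + 2·13^2 = $317. That is the break-even price.
Between these two prices the firm operates at a loss; above $317 it earns a profit.

Shutdown price = $7; break-even price = $317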